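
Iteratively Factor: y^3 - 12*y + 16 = (y + 4)*(y^2 - 4*y + 4) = (y - 2)*(y + 4)*(y - 2)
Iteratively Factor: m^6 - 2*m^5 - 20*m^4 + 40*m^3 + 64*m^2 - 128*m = (m - 2)*(m^5 - 20*m^3 + 64*m) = (m - 2)*(m + 2)*(m^4 - 2*m^3 - 16*m^2 + 32*m) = (m - 2)^2*(m + 2)*(m^3 - 16*m) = (m - 4)*(m - 2)^2*(m + 2)*(m^2 + 4*m) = m*(m - 4)*(m - 2)^2*(m + 2)*(m + 4)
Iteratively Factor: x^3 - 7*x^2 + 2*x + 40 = (x - 5)*(x^2 - 2*x - 8) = (x - 5)*(x + 2)*(x - 4)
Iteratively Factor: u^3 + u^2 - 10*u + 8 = (u + 4)*(u^2 - 3*u + 2) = (u - 1)*(u + 4)*(u - 2)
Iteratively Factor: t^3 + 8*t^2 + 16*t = (t + 4)*(t^2 + 4*t) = (t + 4)^2*(t)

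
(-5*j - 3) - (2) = -5*j - 5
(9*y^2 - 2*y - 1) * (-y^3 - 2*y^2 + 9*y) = -9*y^5 - 16*y^4 + 86*y^3 - 16*y^2 - 9*y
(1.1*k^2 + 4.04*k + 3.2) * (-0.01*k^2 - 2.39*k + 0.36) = -0.011*k^4 - 2.6694*k^3 - 9.2916*k^2 - 6.1936*k + 1.152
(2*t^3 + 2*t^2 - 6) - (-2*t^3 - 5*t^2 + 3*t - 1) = 4*t^3 + 7*t^2 - 3*t - 5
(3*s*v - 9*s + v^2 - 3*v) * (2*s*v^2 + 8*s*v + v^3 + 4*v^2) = 6*s^2*v^3 + 6*s^2*v^2 - 72*s^2*v + 5*s*v^4 + 5*s*v^3 - 60*s*v^2 + v^5 + v^4 - 12*v^3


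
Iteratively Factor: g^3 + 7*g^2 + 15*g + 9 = (g + 3)*(g^2 + 4*g + 3) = (g + 1)*(g + 3)*(g + 3)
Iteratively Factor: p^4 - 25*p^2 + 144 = (p - 3)*(p^3 + 3*p^2 - 16*p - 48) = (p - 3)*(p + 3)*(p^2 - 16) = (p - 4)*(p - 3)*(p + 3)*(p + 4)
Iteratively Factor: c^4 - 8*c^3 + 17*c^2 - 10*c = (c - 1)*(c^3 - 7*c^2 + 10*c) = c*(c - 1)*(c^2 - 7*c + 10) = c*(c - 2)*(c - 1)*(c - 5)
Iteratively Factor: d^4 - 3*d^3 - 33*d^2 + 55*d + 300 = (d + 4)*(d^3 - 7*d^2 - 5*d + 75) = (d - 5)*(d + 4)*(d^2 - 2*d - 15) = (d - 5)*(d + 3)*(d + 4)*(d - 5)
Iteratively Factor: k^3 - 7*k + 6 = (k - 1)*(k^2 + k - 6) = (k - 1)*(k + 3)*(k - 2)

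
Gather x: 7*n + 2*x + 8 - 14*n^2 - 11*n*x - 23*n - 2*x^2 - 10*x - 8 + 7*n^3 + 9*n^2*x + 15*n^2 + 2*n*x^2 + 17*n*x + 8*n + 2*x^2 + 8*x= 7*n^3 + n^2 + 2*n*x^2 - 8*n + x*(9*n^2 + 6*n)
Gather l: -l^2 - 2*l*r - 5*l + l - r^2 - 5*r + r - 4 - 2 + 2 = -l^2 + l*(-2*r - 4) - r^2 - 4*r - 4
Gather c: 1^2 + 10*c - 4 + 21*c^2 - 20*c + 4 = 21*c^2 - 10*c + 1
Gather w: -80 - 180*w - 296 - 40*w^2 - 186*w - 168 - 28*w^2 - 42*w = -68*w^2 - 408*w - 544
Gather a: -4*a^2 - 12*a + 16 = -4*a^2 - 12*a + 16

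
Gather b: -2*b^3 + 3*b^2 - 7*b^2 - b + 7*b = -2*b^3 - 4*b^2 + 6*b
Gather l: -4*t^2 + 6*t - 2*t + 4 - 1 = -4*t^2 + 4*t + 3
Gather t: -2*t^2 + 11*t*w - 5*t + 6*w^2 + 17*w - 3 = -2*t^2 + t*(11*w - 5) + 6*w^2 + 17*w - 3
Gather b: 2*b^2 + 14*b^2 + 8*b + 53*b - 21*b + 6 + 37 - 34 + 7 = 16*b^2 + 40*b + 16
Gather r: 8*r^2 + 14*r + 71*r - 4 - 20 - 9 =8*r^2 + 85*r - 33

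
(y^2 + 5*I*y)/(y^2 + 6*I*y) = (y + 5*I)/(y + 6*I)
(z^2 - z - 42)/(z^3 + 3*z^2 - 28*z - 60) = (z - 7)/(z^2 - 3*z - 10)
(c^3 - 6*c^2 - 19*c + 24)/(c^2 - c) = c - 5 - 24/c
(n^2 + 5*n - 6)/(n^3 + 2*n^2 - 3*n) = (n + 6)/(n*(n + 3))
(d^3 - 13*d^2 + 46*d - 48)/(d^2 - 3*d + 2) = (d^2 - 11*d + 24)/(d - 1)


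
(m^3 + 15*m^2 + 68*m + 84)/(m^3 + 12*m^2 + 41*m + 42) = (m + 6)/(m + 3)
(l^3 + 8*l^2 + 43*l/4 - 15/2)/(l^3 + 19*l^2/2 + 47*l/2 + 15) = (l - 1/2)/(l + 1)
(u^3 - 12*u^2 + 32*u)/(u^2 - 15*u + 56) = u*(u - 4)/(u - 7)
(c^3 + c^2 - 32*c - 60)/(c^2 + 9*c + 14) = (c^2 - c - 30)/(c + 7)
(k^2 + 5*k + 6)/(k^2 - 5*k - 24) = (k + 2)/(k - 8)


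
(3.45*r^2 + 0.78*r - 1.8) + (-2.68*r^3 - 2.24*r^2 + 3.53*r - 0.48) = -2.68*r^3 + 1.21*r^2 + 4.31*r - 2.28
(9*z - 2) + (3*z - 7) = 12*z - 9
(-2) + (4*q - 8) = 4*q - 10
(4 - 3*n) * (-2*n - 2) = 6*n^2 - 2*n - 8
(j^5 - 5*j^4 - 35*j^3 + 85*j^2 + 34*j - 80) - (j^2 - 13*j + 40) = j^5 - 5*j^4 - 35*j^3 + 84*j^2 + 47*j - 120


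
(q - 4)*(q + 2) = q^2 - 2*q - 8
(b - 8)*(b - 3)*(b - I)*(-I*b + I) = -I*b^4 - b^3 + 12*I*b^3 + 12*b^2 - 35*I*b^2 - 35*b + 24*I*b + 24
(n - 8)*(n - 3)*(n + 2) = n^3 - 9*n^2 + 2*n + 48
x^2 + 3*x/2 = x*(x + 3/2)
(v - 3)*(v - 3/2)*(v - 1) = v^3 - 11*v^2/2 + 9*v - 9/2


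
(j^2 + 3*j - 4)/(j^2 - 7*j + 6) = (j + 4)/(j - 6)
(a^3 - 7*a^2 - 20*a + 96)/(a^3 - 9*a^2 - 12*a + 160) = (a - 3)/(a - 5)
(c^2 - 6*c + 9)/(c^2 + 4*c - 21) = (c - 3)/(c + 7)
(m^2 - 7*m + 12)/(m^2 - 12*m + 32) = (m - 3)/(m - 8)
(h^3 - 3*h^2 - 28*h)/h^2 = h - 3 - 28/h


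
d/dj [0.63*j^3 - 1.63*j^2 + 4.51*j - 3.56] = 1.89*j^2 - 3.26*j + 4.51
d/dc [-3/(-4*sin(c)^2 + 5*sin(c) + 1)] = 3*(5 - 8*sin(c))*cos(c)/(-4*sin(c)^2 + 5*sin(c) + 1)^2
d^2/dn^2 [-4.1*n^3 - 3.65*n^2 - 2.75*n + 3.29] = -24.6*n - 7.3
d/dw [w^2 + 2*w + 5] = 2*w + 2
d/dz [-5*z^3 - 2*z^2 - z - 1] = -15*z^2 - 4*z - 1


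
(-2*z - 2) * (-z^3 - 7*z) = 2*z^4 + 2*z^3 + 14*z^2 + 14*z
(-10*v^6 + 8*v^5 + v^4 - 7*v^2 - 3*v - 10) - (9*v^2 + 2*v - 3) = -10*v^6 + 8*v^5 + v^4 - 16*v^2 - 5*v - 7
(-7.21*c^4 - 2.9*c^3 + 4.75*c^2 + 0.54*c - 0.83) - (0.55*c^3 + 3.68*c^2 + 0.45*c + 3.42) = -7.21*c^4 - 3.45*c^3 + 1.07*c^2 + 0.09*c - 4.25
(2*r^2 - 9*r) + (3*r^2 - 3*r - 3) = 5*r^2 - 12*r - 3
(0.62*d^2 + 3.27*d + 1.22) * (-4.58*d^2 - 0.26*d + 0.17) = -2.8396*d^4 - 15.1378*d^3 - 6.3324*d^2 + 0.2387*d + 0.2074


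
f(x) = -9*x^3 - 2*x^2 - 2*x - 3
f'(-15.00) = -6017.00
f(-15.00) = 29952.00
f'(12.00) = -3938.00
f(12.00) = -15867.00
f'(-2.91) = -219.00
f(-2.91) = 207.66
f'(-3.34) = -289.84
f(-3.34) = 316.71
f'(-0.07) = -1.85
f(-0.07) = -2.87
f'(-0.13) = -1.94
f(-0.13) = -2.75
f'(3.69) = -384.39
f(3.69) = -489.80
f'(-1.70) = -73.23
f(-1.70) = 38.84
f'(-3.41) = -302.32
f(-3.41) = 337.43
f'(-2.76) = -196.64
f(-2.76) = 176.51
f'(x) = -27*x^2 - 4*x - 2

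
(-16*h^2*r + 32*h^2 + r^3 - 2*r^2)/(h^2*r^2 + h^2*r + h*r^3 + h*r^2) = (-16*h^2*r + 32*h^2 + r^3 - 2*r^2)/(h*r*(h*r + h + r^2 + r))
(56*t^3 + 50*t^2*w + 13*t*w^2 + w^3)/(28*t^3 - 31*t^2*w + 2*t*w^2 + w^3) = (8*t^2 + 6*t*w + w^2)/(4*t^2 - 5*t*w + w^2)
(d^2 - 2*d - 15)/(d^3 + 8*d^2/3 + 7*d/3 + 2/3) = 3*(d^2 - 2*d - 15)/(3*d^3 + 8*d^2 + 7*d + 2)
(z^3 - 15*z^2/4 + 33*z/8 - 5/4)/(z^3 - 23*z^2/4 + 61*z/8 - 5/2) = (z - 2)/(z - 4)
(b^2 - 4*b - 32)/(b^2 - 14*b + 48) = (b + 4)/(b - 6)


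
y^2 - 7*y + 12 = (y - 4)*(y - 3)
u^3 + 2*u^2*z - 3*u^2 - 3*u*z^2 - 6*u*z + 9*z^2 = (u - 3)*(u - z)*(u + 3*z)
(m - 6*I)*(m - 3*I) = m^2 - 9*I*m - 18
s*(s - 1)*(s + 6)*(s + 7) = s^4 + 12*s^3 + 29*s^2 - 42*s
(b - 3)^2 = b^2 - 6*b + 9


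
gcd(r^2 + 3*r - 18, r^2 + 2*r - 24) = r + 6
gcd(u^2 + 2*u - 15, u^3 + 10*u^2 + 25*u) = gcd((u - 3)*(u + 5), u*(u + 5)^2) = u + 5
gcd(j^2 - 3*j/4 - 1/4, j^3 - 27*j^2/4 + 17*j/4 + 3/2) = j^2 - 3*j/4 - 1/4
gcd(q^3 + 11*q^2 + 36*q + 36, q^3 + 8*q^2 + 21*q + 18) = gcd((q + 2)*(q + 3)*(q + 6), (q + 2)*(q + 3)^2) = q^2 + 5*q + 6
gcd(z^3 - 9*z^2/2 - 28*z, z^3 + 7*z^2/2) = z^2 + 7*z/2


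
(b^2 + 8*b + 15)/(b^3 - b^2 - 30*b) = (b + 3)/(b*(b - 6))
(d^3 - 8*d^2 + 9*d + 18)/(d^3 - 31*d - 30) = (d - 3)/(d + 5)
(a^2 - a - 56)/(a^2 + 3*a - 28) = (a - 8)/(a - 4)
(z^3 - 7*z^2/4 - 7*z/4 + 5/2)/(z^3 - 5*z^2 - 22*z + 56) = (4*z^2 + z - 5)/(4*(z^2 - 3*z - 28))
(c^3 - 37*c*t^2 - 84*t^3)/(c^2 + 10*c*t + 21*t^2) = (c^2 - 3*c*t - 28*t^2)/(c + 7*t)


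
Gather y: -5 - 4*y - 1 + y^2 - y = y^2 - 5*y - 6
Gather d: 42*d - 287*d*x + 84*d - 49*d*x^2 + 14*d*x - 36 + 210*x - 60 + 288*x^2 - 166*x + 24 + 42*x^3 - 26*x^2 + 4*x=d*(-49*x^2 - 273*x + 126) + 42*x^3 + 262*x^2 + 48*x - 72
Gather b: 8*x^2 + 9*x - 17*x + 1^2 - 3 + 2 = 8*x^2 - 8*x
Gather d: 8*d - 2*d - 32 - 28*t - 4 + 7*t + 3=6*d - 21*t - 33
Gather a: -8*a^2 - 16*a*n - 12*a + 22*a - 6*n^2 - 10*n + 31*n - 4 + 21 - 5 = -8*a^2 + a*(10 - 16*n) - 6*n^2 + 21*n + 12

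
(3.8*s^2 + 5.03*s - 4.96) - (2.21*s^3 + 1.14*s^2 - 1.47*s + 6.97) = -2.21*s^3 + 2.66*s^2 + 6.5*s - 11.93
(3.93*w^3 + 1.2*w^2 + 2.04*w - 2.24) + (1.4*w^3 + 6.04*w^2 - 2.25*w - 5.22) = 5.33*w^3 + 7.24*w^2 - 0.21*w - 7.46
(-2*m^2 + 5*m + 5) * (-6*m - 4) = 12*m^3 - 22*m^2 - 50*m - 20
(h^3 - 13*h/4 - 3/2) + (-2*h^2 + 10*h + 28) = h^3 - 2*h^2 + 27*h/4 + 53/2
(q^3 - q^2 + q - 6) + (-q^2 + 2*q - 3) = q^3 - 2*q^2 + 3*q - 9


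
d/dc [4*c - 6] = 4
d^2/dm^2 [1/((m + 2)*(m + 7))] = 2*((m + 2)^2 + (m + 2)*(m + 7) + (m + 7)^2)/((m + 2)^3*(m + 7)^3)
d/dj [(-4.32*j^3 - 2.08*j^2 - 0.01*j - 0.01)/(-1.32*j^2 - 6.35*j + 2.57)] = (5.7024*j^4 + 54.864*j^3 - 20.1124*j^2 - 10.7176*j - 0.0892)/(1.7424*j^4 + 16.764*j^3 + 33.5377*j^2 - 32.639*j + 6.6049)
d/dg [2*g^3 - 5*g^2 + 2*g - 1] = 6*g^2 - 10*g + 2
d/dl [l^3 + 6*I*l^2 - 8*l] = 3*l^2 + 12*I*l - 8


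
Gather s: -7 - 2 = -9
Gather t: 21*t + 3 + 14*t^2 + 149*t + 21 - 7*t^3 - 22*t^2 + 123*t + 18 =-7*t^3 - 8*t^2 + 293*t + 42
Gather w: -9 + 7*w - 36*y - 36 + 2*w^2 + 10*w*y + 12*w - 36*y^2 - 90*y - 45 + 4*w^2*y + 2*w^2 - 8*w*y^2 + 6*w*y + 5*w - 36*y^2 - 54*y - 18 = w^2*(4*y + 4) + w*(-8*y^2 + 16*y + 24) - 72*y^2 - 180*y - 108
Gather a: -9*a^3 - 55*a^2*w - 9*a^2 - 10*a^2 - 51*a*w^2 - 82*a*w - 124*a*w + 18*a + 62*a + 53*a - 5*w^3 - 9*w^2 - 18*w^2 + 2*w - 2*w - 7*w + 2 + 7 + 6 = -9*a^3 + a^2*(-55*w - 19) + a*(-51*w^2 - 206*w + 133) - 5*w^3 - 27*w^2 - 7*w + 15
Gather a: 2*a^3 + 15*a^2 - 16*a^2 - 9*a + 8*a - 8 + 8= 2*a^3 - a^2 - a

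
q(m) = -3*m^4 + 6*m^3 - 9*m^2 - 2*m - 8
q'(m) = -12*m^3 + 18*m^2 - 18*m - 2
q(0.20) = -8.72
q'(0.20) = -4.98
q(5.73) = -2420.16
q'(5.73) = -1771.74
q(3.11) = -201.44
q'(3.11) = -244.84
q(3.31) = -255.75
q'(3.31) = -299.55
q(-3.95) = -1240.62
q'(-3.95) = 1089.50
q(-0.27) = -8.25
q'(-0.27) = 4.41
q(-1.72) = -87.97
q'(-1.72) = 143.27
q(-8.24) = -17789.71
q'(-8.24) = 8082.19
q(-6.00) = -5504.00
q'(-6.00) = 3346.00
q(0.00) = -8.00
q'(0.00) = -2.00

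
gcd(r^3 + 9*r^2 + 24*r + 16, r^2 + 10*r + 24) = r + 4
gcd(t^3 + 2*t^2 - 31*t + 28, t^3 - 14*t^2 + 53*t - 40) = t - 1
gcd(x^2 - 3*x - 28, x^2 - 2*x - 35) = x - 7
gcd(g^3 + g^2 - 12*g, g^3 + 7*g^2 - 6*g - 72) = g^2 + g - 12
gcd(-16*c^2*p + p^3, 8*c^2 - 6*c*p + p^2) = -4*c + p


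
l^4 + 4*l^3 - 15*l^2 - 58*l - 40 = (l - 4)*(l + 1)*(l + 2)*(l + 5)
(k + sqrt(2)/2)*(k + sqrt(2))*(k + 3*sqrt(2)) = k^3 + 9*sqrt(2)*k^2/2 + 10*k + 3*sqrt(2)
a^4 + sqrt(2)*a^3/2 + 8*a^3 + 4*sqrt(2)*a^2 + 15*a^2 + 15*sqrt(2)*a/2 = a*(a + 3)*(a + 5)*(a + sqrt(2)/2)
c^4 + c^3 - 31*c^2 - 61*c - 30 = (c - 6)*(c + 1)^2*(c + 5)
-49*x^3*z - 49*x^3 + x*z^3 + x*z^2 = (-7*x + z)*(7*x + z)*(x*z + x)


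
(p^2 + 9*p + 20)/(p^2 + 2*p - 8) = (p + 5)/(p - 2)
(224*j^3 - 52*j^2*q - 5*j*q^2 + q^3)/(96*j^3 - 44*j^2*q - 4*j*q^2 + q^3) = (-28*j^2 + 3*j*q + q^2)/(-12*j^2 + 4*j*q + q^2)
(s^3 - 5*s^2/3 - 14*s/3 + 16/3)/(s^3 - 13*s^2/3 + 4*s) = (3*s^3 - 5*s^2 - 14*s + 16)/(s*(3*s^2 - 13*s + 12))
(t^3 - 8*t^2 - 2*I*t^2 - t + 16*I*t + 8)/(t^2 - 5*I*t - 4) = (t^2 - t*(8 + I) + 8*I)/(t - 4*I)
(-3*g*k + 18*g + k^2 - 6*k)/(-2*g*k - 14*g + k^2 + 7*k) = (3*g*k - 18*g - k^2 + 6*k)/(2*g*k + 14*g - k^2 - 7*k)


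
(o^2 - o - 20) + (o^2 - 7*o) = 2*o^2 - 8*o - 20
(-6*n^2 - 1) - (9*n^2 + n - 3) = -15*n^2 - n + 2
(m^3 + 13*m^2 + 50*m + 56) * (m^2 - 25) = m^5 + 13*m^4 + 25*m^3 - 269*m^2 - 1250*m - 1400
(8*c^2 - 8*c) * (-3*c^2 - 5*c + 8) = -24*c^4 - 16*c^3 + 104*c^2 - 64*c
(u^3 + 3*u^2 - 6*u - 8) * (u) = u^4 + 3*u^3 - 6*u^2 - 8*u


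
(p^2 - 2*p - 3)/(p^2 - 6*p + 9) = (p + 1)/(p - 3)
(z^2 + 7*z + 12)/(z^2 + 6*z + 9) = (z + 4)/(z + 3)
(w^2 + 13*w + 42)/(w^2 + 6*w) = (w + 7)/w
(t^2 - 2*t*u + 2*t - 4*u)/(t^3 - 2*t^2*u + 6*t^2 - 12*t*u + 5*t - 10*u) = (t + 2)/(t^2 + 6*t + 5)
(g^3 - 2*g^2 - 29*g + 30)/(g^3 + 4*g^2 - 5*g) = (g - 6)/g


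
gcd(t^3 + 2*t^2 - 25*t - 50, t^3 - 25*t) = t^2 - 25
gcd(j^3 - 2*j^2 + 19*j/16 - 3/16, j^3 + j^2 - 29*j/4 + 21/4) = j - 1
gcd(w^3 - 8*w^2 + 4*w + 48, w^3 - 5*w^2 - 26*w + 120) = w^2 - 10*w + 24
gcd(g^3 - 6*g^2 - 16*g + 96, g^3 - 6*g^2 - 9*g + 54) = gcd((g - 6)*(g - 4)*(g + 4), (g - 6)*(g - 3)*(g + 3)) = g - 6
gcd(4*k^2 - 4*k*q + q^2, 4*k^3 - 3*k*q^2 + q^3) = 4*k^2 - 4*k*q + q^2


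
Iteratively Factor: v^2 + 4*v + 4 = (v + 2)*(v + 2)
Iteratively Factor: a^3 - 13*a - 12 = (a + 3)*(a^2 - 3*a - 4) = (a + 1)*(a + 3)*(a - 4)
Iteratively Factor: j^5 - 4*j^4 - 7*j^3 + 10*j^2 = (j)*(j^4 - 4*j^3 - 7*j^2 + 10*j) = j*(j + 2)*(j^3 - 6*j^2 + 5*j) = j^2*(j + 2)*(j^2 - 6*j + 5) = j^2*(j - 5)*(j + 2)*(j - 1)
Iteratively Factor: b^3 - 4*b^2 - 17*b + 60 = (b + 4)*(b^2 - 8*b + 15) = (b - 3)*(b + 4)*(b - 5)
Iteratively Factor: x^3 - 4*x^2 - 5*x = (x - 5)*(x^2 + x) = (x - 5)*(x + 1)*(x)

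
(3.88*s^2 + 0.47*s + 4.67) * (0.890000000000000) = 3.4532*s^2 + 0.4183*s + 4.1563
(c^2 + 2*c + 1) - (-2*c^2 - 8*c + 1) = 3*c^2 + 10*c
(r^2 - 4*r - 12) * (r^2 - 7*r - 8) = r^4 - 11*r^3 + 8*r^2 + 116*r + 96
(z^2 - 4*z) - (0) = z^2 - 4*z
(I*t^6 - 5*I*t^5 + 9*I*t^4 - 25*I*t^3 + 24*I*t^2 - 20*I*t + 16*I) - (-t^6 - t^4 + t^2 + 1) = t^6 + I*t^6 - 5*I*t^5 + t^4 + 9*I*t^4 - 25*I*t^3 - t^2 + 24*I*t^2 - 20*I*t - 1 + 16*I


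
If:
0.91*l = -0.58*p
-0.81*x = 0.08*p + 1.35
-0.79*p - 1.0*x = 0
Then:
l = -1.54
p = 2.41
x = -1.90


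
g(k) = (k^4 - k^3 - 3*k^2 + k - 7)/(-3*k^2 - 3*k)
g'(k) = (6*k + 3)*(k^4 - k^3 - 3*k^2 + k - 7)/(-3*k^2 - 3*k)^2 + (4*k^3 - 3*k^2 - 6*k + 1)/(-3*k^2 - 3*k) = (-2*k^5 - 2*k^4 + 2*k^3 + 4*k^2 - 14*k - 7)/(3*k^2*(k^2 + 2*k + 1))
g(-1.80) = 0.51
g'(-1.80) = 5.83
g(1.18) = 1.26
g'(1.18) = -1.16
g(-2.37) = -1.91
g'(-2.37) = 3.43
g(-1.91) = -0.08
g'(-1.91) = 4.92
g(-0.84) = -21.99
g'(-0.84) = 115.11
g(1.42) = 1.01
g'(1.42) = -0.92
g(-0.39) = -10.88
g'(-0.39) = -6.35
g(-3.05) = -4.10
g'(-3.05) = 3.16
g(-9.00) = -32.55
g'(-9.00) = 6.68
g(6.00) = -7.71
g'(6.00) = -3.34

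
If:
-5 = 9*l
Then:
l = -5/9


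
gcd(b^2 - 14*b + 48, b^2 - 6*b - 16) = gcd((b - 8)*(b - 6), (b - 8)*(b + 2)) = b - 8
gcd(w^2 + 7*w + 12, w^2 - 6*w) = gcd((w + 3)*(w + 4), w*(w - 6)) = 1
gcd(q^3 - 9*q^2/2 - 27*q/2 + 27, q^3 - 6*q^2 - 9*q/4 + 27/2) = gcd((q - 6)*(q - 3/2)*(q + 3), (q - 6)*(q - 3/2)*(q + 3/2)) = q^2 - 15*q/2 + 9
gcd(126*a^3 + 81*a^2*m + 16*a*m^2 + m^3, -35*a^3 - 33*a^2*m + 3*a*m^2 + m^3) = 7*a + m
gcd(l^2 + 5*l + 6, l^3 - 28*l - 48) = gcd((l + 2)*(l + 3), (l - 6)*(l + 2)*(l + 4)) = l + 2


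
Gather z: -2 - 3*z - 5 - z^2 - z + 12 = -z^2 - 4*z + 5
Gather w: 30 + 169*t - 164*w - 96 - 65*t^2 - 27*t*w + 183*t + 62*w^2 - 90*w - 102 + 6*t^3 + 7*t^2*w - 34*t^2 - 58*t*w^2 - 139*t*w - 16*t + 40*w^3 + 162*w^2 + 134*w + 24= 6*t^3 - 99*t^2 + 336*t + 40*w^3 + w^2*(224 - 58*t) + w*(7*t^2 - 166*t - 120) - 144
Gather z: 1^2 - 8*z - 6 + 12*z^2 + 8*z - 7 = 12*z^2 - 12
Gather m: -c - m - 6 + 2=-c - m - 4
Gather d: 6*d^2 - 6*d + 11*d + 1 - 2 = 6*d^2 + 5*d - 1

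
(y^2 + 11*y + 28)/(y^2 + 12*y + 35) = (y + 4)/(y + 5)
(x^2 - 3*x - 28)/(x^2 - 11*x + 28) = (x + 4)/(x - 4)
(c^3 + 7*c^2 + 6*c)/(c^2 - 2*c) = (c^2 + 7*c + 6)/(c - 2)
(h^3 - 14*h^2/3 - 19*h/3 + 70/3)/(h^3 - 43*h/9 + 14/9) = 3*(h - 5)/(3*h - 1)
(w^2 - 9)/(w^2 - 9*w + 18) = (w + 3)/(w - 6)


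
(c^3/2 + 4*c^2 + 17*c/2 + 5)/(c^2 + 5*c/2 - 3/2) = (c^3 + 8*c^2 + 17*c + 10)/(2*c^2 + 5*c - 3)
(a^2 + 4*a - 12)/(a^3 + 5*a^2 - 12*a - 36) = (a - 2)/(a^2 - a - 6)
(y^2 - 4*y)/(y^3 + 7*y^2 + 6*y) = (y - 4)/(y^2 + 7*y + 6)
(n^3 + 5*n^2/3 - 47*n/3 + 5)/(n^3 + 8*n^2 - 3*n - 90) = (n - 1/3)/(n + 6)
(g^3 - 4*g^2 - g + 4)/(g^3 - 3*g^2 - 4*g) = (g - 1)/g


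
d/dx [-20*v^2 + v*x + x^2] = v + 2*x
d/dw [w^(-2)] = -2/w^3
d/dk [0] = 0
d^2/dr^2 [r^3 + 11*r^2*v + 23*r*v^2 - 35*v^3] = 6*r + 22*v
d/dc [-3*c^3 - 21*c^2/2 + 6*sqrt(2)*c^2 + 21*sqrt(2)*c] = -9*c^2 - 21*c + 12*sqrt(2)*c + 21*sqrt(2)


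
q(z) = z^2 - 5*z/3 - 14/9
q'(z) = 2*z - 5/3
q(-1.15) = 1.68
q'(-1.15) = -3.97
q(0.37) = -2.04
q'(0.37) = -0.93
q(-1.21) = 1.93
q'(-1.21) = -4.09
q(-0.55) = -0.34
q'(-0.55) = -2.77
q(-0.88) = 0.69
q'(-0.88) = -3.43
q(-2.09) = 6.30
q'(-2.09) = -5.85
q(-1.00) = 1.11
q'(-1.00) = -3.67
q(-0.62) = -0.14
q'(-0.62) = -2.91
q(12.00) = 122.44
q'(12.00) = 22.33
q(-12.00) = 162.44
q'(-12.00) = -25.67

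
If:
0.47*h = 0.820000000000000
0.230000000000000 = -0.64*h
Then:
No Solution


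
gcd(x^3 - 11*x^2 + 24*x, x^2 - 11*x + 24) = x^2 - 11*x + 24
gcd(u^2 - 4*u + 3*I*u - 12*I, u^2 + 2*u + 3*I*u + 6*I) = u + 3*I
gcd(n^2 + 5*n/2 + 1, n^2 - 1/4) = n + 1/2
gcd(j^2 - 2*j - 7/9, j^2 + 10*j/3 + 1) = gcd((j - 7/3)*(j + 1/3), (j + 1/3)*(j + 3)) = j + 1/3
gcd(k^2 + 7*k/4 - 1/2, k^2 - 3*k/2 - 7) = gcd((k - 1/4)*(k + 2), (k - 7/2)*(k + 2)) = k + 2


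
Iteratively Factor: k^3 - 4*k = (k - 2)*(k^2 + 2*k) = (k - 2)*(k + 2)*(k)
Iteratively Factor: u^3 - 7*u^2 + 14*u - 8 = (u - 4)*(u^2 - 3*u + 2) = (u - 4)*(u - 1)*(u - 2)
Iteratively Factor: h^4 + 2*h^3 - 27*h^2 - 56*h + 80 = (h + 4)*(h^3 - 2*h^2 - 19*h + 20) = (h + 4)^2*(h^2 - 6*h + 5) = (h - 5)*(h + 4)^2*(h - 1)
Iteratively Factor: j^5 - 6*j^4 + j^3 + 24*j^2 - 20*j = (j)*(j^4 - 6*j^3 + j^2 + 24*j - 20) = j*(j - 2)*(j^3 - 4*j^2 - 7*j + 10) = j*(j - 5)*(j - 2)*(j^2 + j - 2) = j*(j - 5)*(j - 2)*(j - 1)*(j + 2)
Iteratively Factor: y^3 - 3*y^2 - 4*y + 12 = (y - 3)*(y^2 - 4) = (y - 3)*(y + 2)*(y - 2)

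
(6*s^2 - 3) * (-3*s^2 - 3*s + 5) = -18*s^4 - 18*s^3 + 39*s^2 + 9*s - 15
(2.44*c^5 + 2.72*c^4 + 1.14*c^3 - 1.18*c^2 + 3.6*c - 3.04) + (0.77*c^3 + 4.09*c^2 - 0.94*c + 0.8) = 2.44*c^5 + 2.72*c^4 + 1.91*c^3 + 2.91*c^2 + 2.66*c - 2.24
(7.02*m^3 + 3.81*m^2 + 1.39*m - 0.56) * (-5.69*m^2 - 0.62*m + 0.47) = -39.9438*m^5 - 26.0313*m^4 - 6.9719*m^3 + 4.1153*m^2 + 1.0005*m - 0.2632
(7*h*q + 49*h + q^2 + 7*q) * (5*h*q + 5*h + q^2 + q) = 35*h^2*q^2 + 280*h^2*q + 245*h^2 + 12*h*q^3 + 96*h*q^2 + 84*h*q + q^4 + 8*q^3 + 7*q^2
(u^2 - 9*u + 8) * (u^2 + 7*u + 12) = u^4 - 2*u^3 - 43*u^2 - 52*u + 96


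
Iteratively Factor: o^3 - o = (o + 1)*(o^2 - o) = (o - 1)*(o + 1)*(o)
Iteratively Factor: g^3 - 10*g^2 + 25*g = (g - 5)*(g^2 - 5*g) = g*(g - 5)*(g - 5)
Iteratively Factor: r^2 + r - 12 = (r - 3)*(r + 4)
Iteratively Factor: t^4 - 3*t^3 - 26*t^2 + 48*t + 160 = (t + 2)*(t^3 - 5*t^2 - 16*t + 80) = (t - 4)*(t + 2)*(t^2 - t - 20) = (t - 5)*(t - 4)*(t + 2)*(t + 4)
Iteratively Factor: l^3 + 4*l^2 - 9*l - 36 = (l + 3)*(l^2 + l - 12) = (l - 3)*(l + 3)*(l + 4)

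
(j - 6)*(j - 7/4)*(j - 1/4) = j^3 - 8*j^2 + 199*j/16 - 21/8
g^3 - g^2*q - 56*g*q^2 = g*(g - 8*q)*(g + 7*q)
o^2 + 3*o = o*(o + 3)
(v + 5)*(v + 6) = v^2 + 11*v + 30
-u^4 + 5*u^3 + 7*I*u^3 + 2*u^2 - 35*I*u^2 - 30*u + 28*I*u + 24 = (u - 4)*(u - 6*I)*(I*u + 1)*(I*u - I)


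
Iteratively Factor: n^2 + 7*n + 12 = (n + 4)*(n + 3)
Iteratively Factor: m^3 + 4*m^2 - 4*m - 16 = (m + 4)*(m^2 - 4) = (m - 2)*(m + 4)*(m + 2)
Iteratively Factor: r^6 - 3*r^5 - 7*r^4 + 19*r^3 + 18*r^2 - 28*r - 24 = (r + 2)*(r^5 - 5*r^4 + 3*r^3 + 13*r^2 - 8*r - 12) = (r + 1)*(r + 2)*(r^4 - 6*r^3 + 9*r^2 + 4*r - 12) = (r - 2)*(r + 1)*(r + 2)*(r^3 - 4*r^2 + r + 6) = (r - 2)*(r + 1)^2*(r + 2)*(r^2 - 5*r + 6) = (r - 3)*(r - 2)*(r + 1)^2*(r + 2)*(r - 2)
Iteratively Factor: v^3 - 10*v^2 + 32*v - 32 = (v - 2)*(v^2 - 8*v + 16) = (v - 4)*(v - 2)*(v - 4)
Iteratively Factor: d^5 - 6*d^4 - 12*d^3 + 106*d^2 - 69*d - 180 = (d - 3)*(d^4 - 3*d^3 - 21*d^2 + 43*d + 60) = (d - 3)*(d + 4)*(d^3 - 7*d^2 + 7*d + 15) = (d - 3)^2*(d + 4)*(d^2 - 4*d - 5) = (d - 5)*(d - 3)^2*(d + 4)*(d + 1)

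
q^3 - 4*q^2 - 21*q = q*(q - 7)*(q + 3)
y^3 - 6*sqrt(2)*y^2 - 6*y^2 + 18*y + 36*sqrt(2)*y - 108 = (y - 6)*(y - 3*sqrt(2))^2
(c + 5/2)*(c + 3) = c^2 + 11*c/2 + 15/2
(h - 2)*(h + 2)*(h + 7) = h^3 + 7*h^2 - 4*h - 28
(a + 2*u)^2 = a^2 + 4*a*u + 4*u^2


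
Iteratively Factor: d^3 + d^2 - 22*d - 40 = (d + 4)*(d^2 - 3*d - 10) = (d + 2)*(d + 4)*(d - 5)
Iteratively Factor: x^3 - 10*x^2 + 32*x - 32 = (x - 2)*(x^2 - 8*x + 16) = (x - 4)*(x - 2)*(x - 4)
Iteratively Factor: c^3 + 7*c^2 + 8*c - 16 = (c + 4)*(c^2 + 3*c - 4) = (c - 1)*(c + 4)*(c + 4)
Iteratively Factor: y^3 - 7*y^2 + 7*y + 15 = (y - 3)*(y^2 - 4*y - 5) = (y - 5)*(y - 3)*(y + 1)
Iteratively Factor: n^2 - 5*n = (n)*(n - 5)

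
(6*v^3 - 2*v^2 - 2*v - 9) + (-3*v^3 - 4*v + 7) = 3*v^3 - 2*v^2 - 6*v - 2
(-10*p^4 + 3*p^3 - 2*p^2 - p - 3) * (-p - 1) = 10*p^5 + 7*p^4 - p^3 + 3*p^2 + 4*p + 3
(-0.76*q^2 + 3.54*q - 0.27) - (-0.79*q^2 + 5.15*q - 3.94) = 0.03*q^2 - 1.61*q + 3.67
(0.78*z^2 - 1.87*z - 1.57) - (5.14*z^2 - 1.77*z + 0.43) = -4.36*z^2 - 0.1*z - 2.0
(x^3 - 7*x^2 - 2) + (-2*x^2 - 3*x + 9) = x^3 - 9*x^2 - 3*x + 7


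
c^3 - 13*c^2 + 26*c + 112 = (c - 8)*(c - 7)*(c + 2)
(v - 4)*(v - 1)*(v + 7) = v^3 + 2*v^2 - 31*v + 28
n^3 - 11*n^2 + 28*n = n*(n - 7)*(n - 4)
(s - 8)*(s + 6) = s^2 - 2*s - 48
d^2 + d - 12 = (d - 3)*(d + 4)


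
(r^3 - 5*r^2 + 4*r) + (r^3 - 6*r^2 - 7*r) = 2*r^3 - 11*r^2 - 3*r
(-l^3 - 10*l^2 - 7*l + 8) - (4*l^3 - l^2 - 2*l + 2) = -5*l^3 - 9*l^2 - 5*l + 6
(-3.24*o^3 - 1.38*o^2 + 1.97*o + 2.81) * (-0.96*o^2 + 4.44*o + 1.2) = 3.1104*o^5 - 13.0608*o^4 - 11.9064*o^3 + 4.3932*o^2 + 14.8404*o + 3.372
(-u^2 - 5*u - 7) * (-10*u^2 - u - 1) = 10*u^4 + 51*u^3 + 76*u^2 + 12*u + 7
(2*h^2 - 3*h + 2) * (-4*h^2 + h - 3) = -8*h^4 + 14*h^3 - 17*h^2 + 11*h - 6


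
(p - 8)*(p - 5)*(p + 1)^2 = p^4 - 11*p^3 + 15*p^2 + 67*p + 40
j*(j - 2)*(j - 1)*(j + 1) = j^4 - 2*j^3 - j^2 + 2*j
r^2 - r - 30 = (r - 6)*(r + 5)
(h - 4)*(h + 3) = h^2 - h - 12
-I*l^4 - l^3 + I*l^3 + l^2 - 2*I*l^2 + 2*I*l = l*(l - 1)*(l - 2*I)*(-I*l + 1)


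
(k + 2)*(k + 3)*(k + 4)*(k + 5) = k^4 + 14*k^3 + 71*k^2 + 154*k + 120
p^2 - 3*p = p*(p - 3)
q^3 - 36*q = q*(q - 6)*(q + 6)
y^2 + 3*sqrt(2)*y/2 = y*(y + 3*sqrt(2)/2)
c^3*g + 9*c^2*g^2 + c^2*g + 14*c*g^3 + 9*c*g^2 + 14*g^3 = (c + 2*g)*(c + 7*g)*(c*g + g)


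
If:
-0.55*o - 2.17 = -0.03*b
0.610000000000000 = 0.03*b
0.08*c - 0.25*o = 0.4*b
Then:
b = 20.33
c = 92.80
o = -2.84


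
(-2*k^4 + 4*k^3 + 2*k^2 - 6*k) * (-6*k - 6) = 12*k^5 - 12*k^4 - 36*k^3 + 24*k^2 + 36*k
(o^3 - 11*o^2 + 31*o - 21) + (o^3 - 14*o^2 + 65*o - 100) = 2*o^3 - 25*o^2 + 96*o - 121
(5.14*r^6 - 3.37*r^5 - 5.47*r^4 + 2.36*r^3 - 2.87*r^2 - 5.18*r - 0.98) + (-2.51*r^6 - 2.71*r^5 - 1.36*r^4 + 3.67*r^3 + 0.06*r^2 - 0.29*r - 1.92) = 2.63*r^6 - 6.08*r^5 - 6.83*r^4 + 6.03*r^3 - 2.81*r^2 - 5.47*r - 2.9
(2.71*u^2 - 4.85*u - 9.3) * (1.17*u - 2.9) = 3.1707*u^3 - 13.5335*u^2 + 3.184*u + 26.97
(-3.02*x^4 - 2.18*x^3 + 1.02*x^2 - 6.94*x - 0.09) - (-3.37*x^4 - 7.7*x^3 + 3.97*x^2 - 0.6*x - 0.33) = 0.35*x^4 + 5.52*x^3 - 2.95*x^2 - 6.34*x + 0.24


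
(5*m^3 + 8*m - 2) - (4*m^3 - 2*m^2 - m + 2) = m^3 + 2*m^2 + 9*m - 4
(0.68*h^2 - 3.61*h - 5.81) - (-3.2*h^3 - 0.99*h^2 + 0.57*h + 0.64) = 3.2*h^3 + 1.67*h^2 - 4.18*h - 6.45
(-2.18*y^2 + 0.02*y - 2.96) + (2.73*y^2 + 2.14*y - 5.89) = 0.55*y^2 + 2.16*y - 8.85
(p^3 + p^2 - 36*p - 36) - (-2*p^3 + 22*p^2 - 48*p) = 3*p^3 - 21*p^2 + 12*p - 36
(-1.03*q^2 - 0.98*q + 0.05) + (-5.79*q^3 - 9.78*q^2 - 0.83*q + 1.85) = -5.79*q^3 - 10.81*q^2 - 1.81*q + 1.9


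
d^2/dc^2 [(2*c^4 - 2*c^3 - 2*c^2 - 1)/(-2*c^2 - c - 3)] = 2*(-8*c^6 - 12*c^5 - 42*c^4 - 62*c^3 - 114*c^2 + 60*c + 13)/(8*c^6 + 12*c^5 + 42*c^4 + 37*c^3 + 63*c^2 + 27*c + 27)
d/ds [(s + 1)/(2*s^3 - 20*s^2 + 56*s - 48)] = (-s^2 + 3*s/2 + 13)/(s^5 - 18*s^4 + 120*s^3 - 368*s^2 + 528*s - 288)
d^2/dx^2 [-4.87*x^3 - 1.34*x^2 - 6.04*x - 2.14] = -29.22*x - 2.68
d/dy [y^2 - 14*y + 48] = 2*y - 14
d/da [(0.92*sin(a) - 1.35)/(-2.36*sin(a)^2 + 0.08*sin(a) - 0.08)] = (2.1712*sin(a)^2 - 6.372*sin(a) + 0.0344)*cos(a)/(5.5696*sin(a)^4 - 0.3776*sin(a)^3 + 0.384*sin(a)^2 - 0.0128*sin(a) + 0.0064)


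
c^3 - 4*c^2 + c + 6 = (c - 3)*(c - 2)*(c + 1)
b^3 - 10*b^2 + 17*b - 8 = (b - 8)*(b - 1)^2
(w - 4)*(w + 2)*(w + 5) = w^3 + 3*w^2 - 18*w - 40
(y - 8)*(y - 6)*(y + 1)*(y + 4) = y^4 - 9*y^3 - 18*y^2 + 184*y + 192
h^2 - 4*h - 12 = (h - 6)*(h + 2)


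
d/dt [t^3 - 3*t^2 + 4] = 3*t*(t - 2)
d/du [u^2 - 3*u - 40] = 2*u - 3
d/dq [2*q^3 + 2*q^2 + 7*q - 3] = 6*q^2 + 4*q + 7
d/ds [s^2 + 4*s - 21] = 2*s + 4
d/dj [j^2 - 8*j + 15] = 2*j - 8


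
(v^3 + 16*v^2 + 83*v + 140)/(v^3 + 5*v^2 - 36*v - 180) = (v^2 + 11*v + 28)/(v^2 - 36)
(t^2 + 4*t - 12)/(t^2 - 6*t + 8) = (t + 6)/(t - 4)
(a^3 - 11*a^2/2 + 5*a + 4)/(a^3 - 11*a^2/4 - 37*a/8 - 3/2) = 4*(a - 2)/(4*a + 3)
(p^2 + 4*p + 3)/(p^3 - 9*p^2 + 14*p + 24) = (p + 3)/(p^2 - 10*p + 24)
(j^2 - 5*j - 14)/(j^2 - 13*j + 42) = (j + 2)/(j - 6)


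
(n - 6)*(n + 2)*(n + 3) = n^3 - n^2 - 24*n - 36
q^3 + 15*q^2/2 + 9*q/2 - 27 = (q - 3/2)*(q + 3)*(q + 6)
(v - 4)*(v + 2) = v^2 - 2*v - 8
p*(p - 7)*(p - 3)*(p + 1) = p^4 - 9*p^3 + 11*p^2 + 21*p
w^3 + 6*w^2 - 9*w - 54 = (w - 3)*(w + 3)*(w + 6)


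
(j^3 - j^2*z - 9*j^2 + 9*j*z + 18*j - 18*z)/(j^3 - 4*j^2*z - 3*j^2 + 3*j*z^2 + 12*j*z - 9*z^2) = (6 - j)/(-j + 3*z)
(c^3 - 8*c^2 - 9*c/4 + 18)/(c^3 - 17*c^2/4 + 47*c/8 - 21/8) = 2*(2*c^2 - 13*c - 24)/(4*c^2 - 11*c + 7)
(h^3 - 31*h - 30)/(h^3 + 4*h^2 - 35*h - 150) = (h + 1)/(h + 5)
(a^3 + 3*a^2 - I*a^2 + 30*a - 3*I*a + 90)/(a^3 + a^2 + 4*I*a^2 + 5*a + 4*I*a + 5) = (a^2 + a*(3 - 6*I) - 18*I)/(a^2 + a*(1 - I) - I)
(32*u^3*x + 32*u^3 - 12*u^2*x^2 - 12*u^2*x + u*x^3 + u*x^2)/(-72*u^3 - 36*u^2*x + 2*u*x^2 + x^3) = u*(-32*u^2*x - 32*u^2 + 12*u*x^2 + 12*u*x - x^3 - x^2)/(72*u^3 + 36*u^2*x - 2*u*x^2 - x^3)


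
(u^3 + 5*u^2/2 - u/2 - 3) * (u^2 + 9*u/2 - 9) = u^5 + 7*u^4 + 7*u^3/4 - 111*u^2/4 - 9*u + 27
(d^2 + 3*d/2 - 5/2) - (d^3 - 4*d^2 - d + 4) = -d^3 + 5*d^2 + 5*d/2 - 13/2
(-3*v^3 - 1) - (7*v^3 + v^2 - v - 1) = -10*v^3 - v^2 + v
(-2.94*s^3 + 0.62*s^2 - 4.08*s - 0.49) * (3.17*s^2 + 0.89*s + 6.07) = -9.3198*s^5 - 0.6512*s^4 - 30.2276*s^3 - 1.4211*s^2 - 25.2017*s - 2.9743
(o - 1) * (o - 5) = o^2 - 6*o + 5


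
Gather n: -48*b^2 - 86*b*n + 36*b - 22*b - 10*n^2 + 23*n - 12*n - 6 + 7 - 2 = -48*b^2 + 14*b - 10*n^2 + n*(11 - 86*b) - 1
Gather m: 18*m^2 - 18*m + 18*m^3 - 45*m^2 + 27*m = 18*m^3 - 27*m^2 + 9*m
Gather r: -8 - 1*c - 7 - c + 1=-2*c - 14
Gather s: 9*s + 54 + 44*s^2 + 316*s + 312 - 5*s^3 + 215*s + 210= -5*s^3 + 44*s^2 + 540*s + 576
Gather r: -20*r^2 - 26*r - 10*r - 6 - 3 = -20*r^2 - 36*r - 9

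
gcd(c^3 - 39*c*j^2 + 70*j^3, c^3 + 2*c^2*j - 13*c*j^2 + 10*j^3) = c - 2*j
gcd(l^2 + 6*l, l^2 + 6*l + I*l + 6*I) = l + 6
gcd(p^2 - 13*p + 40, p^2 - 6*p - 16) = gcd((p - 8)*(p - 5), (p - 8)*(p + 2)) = p - 8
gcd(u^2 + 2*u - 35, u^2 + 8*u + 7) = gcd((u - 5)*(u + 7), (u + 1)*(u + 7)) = u + 7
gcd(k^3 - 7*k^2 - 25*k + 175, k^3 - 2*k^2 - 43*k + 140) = k - 5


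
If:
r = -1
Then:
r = -1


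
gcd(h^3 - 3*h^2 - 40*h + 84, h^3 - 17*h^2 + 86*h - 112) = h^2 - 9*h + 14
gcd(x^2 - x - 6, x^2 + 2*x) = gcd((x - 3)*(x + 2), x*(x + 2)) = x + 2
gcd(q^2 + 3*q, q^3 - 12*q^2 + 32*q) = q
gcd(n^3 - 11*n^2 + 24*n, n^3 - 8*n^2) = n^2 - 8*n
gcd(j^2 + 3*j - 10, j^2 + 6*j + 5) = j + 5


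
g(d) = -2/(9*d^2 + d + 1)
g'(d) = -2*(-18*d - 1)/(9*d^2 + d + 1)^2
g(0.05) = -1.86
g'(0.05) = 3.30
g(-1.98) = -0.06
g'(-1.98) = -0.06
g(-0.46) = -0.82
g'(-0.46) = -2.44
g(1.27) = -0.12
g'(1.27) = 0.17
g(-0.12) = -1.98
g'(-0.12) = -2.28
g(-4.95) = -0.01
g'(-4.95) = -0.00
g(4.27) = -0.01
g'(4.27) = 0.01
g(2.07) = -0.05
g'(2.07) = 0.04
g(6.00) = -0.00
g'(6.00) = 0.00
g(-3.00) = -0.03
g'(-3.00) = -0.02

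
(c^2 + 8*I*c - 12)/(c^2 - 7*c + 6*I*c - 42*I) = (c + 2*I)/(c - 7)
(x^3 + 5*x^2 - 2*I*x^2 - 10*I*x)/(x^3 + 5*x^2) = (x - 2*I)/x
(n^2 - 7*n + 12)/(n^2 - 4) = (n^2 - 7*n + 12)/(n^2 - 4)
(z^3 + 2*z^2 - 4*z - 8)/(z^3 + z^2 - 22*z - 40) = (z^2 - 4)/(z^2 - z - 20)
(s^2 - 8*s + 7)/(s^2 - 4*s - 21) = (s - 1)/(s + 3)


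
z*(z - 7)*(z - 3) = z^3 - 10*z^2 + 21*z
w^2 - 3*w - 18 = (w - 6)*(w + 3)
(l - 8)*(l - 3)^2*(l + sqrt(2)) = l^4 - 14*l^3 + sqrt(2)*l^3 - 14*sqrt(2)*l^2 + 57*l^2 - 72*l + 57*sqrt(2)*l - 72*sqrt(2)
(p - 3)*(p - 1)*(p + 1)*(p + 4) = p^4 + p^3 - 13*p^2 - p + 12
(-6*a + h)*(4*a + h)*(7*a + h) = -168*a^3 - 38*a^2*h + 5*a*h^2 + h^3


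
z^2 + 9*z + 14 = (z + 2)*(z + 7)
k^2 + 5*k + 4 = (k + 1)*(k + 4)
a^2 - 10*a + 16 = (a - 8)*(a - 2)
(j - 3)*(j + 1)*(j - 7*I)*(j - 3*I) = j^4 - 2*j^3 - 10*I*j^3 - 24*j^2 + 20*I*j^2 + 42*j + 30*I*j + 63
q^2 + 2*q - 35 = (q - 5)*(q + 7)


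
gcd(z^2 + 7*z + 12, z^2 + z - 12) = z + 4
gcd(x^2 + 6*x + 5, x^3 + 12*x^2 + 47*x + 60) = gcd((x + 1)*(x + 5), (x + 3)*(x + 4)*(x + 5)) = x + 5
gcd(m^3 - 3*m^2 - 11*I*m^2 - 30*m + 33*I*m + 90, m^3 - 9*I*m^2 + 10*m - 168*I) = m - 6*I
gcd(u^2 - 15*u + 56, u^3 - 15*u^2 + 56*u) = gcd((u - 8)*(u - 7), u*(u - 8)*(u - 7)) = u^2 - 15*u + 56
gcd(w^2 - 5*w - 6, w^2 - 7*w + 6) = w - 6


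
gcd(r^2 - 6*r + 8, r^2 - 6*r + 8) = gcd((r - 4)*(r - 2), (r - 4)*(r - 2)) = r^2 - 6*r + 8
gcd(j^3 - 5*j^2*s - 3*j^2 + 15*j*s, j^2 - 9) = j - 3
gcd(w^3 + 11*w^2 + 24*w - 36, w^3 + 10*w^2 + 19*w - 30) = w^2 + 5*w - 6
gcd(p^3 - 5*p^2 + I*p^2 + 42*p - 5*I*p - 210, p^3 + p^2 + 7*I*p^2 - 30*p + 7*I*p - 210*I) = p^2 + p*(-5 + 7*I) - 35*I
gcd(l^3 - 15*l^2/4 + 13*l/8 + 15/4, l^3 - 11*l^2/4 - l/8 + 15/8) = l^2 - 7*l/4 - 15/8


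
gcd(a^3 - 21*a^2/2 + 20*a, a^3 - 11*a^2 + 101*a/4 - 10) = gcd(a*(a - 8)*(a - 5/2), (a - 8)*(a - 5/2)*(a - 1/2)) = a^2 - 21*a/2 + 20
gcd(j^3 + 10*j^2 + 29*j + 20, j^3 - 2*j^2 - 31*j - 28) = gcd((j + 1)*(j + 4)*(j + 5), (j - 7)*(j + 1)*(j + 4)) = j^2 + 5*j + 4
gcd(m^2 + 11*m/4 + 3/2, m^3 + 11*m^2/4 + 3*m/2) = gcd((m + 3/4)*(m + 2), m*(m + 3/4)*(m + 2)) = m^2 + 11*m/4 + 3/2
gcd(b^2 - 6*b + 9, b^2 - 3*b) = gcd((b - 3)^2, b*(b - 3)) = b - 3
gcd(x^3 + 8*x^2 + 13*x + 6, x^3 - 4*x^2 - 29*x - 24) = x + 1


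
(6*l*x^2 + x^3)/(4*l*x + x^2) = x*(6*l + x)/(4*l + x)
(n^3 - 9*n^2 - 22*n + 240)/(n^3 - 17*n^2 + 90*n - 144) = (n + 5)/(n - 3)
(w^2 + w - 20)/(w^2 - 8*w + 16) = (w + 5)/(w - 4)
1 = 1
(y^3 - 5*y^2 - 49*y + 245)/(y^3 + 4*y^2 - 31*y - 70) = (y - 7)/(y + 2)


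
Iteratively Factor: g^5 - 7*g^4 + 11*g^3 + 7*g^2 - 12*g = (g)*(g^4 - 7*g^3 + 11*g^2 + 7*g - 12) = g*(g - 4)*(g^3 - 3*g^2 - g + 3) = g*(g - 4)*(g - 3)*(g^2 - 1) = g*(g - 4)*(g - 3)*(g + 1)*(g - 1)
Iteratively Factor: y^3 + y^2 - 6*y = (y)*(y^2 + y - 6) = y*(y - 2)*(y + 3)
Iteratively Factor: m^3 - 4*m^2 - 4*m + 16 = (m + 2)*(m^2 - 6*m + 8) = (m - 2)*(m + 2)*(m - 4)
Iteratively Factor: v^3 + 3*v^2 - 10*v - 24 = (v + 2)*(v^2 + v - 12) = (v - 3)*(v + 2)*(v + 4)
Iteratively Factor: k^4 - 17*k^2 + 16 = (k + 4)*(k^3 - 4*k^2 - k + 4) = (k - 4)*(k + 4)*(k^2 - 1) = (k - 4)*(k - 1)*(k + 4)*(k + 1)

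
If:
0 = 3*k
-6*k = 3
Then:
No Solution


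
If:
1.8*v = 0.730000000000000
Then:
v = 0.41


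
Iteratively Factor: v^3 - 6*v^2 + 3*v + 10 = (v - 2)*(v^2 - 4*v - 5) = (v - 2)*(v + 1)*(v - 5)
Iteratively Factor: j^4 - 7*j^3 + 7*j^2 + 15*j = (j + 1)*(j^3 - 8*j^2 + 15*j) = j*(j + 1)*(j^2 - 8*j + 15) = j*(j - 5)*(j + 1)*(j - 3)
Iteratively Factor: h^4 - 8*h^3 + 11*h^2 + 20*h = (h + 1)*(h^3 - 9*h^2 + 20*h) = h*(h + 1)*(h^2 - 9*h + 20) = h*(h - 5)*(h + 1)*(h - 4)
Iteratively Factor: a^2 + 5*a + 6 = (a + 2)*(a + 3)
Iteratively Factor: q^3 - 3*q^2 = (q - 3)*(q^2) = q*(q - 3)*(q)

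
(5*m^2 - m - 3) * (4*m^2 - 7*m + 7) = 20*m^4 - 39*m^3 + 30*m^2 + 14*m - 21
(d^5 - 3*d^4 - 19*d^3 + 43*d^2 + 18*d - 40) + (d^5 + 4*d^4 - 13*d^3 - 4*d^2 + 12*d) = 2*d^5 + d^4 - 32*d^3 + 39*d^2 + 30*d - 40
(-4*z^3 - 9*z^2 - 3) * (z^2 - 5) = -4*z^5 - 9*z^4 + 20*z^3 + 42*z^2 + 15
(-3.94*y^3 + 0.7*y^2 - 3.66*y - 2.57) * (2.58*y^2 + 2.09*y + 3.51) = -10.1652*y^5 - 6.4286*y^4 - 21.8092*y^3 - 11.823*y^2 - 18.2179*y - 9.0207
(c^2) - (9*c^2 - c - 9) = -8*c^2 + c + 9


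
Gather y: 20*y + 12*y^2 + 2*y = 12*y^2 + 22*y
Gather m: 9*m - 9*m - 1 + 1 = 0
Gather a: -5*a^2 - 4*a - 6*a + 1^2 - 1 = -5*a^2 - 10*a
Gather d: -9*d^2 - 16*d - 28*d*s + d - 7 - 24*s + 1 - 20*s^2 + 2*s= -9*d^2 + d*(-28*s - 15) - 20*s^2 - 22*s - 6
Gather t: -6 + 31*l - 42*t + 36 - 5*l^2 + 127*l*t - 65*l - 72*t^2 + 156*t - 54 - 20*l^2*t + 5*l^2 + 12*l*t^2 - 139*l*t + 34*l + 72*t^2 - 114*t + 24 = 12*l*t^2 + t*(-20*l^2 - 12*l)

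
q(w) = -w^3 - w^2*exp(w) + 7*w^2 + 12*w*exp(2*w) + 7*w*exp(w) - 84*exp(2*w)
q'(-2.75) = -63.01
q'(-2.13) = -47.33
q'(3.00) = -33611.91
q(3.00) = -19087.56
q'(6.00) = -1952678.07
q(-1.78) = 22.19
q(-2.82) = 76.02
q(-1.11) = -3.54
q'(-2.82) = -65.03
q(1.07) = -579.53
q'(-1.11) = -39.00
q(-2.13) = 37.56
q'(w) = -w^2*exp(w) - 3*w^2 + 24*w*exp(2*w) + 5*w*exp(w) + 14*w - 156*exp(2*w) + 7*exp(w)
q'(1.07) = -1063.43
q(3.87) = -85703.01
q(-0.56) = -29.65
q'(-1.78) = -40.93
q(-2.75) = 71.54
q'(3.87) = -144525.07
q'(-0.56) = -61.85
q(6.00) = -1950600.92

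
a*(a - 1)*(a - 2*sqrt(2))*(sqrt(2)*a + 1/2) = sqrt(2)*a^4 - 7*a^3/2 - sqrt(2)*a^3 - sqrt(2)*a^2 + 7*a^2/2 + sqrt(2)*a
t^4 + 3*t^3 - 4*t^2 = t^2*(t - 1)*(t + 4)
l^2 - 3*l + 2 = (l - 2)*(l - 1)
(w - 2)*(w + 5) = w^2 + 3*w - 10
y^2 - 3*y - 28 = (y - 7)*(y + 4)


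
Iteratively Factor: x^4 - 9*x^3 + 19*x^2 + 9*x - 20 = (x + 1)*(x^3 - 10*x^2 + 29*x - 20) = (x - 4)*(x + 1)*(x^2 - 6*x + 5) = (x - 5)*(x - 4)*(x + 1)*(x - 1)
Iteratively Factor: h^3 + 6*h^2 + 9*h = (h)*(h^2 + 6*h + 9) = h*(h + 3)*(h + 3)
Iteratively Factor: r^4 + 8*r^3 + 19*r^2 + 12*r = (r + 1)*(r^3 + 7*r^2 + 12*r) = (r + 1)*(r + 4)*(r^2 + 3*r) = (r + 1)*(r + 3)*(r + 4)*(r)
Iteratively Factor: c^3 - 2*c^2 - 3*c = (c)*(c^2 - 2*c - 3) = c*(c - 3)*(c + 1)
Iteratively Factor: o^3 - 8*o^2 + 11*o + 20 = (o - 4)*(o^2 - 4*o - 5) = (o - 4)*(o + 1)*(o - 5)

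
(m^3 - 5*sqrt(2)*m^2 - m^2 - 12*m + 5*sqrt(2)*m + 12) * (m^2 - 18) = m^5 - 5*sqrt(2)*m^4 - m^4 - 30*m^3 + 5*sqrt(2)*m^3 + 30*m^2 + 90*sqrt(2)*m^2 - 90*sqrt(2)*m + 216*m - 216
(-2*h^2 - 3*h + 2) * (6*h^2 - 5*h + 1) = -12*h^4 - 8*h^3 + 25*h^2 - 13*h + 2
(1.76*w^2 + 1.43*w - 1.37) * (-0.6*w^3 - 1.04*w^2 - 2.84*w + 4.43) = -1.056*w^5 - 2.6884*w^4 - 5.6636*w^3 + 5.1604*w^2 + 10.2257*w - 6.0691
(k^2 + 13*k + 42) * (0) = 0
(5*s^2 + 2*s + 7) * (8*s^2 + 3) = 40*s^4 + 16*s^3 + 71*s^2 + 6*s + 21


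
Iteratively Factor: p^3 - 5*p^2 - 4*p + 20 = (p + 2)*(p^2 - 7*p + 10) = (p - 5)*(p + 2)*(p - 2)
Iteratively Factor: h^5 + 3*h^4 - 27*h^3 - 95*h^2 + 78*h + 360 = (h - 2)*(h^4 + 5*h^3 - 17*h^2 - 129*h - 180) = (h - 5)*(h - 2)*(h^3 + 10*h^2 + 33*h + 36) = (h - 5)*(h - 2)*(h + 3)*(h^2 + 7*h + 12) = (h - 5)*(h - 2)*(h + 3)*(h + 4)*(h + 3)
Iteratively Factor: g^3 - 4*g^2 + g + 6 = (g - 3)*(g^2 - g - 2) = (g - 3)*(g - 2)*(g + 1)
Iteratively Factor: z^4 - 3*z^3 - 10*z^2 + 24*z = (z - 2)*(z^3 - z^2 - 12*z) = (z - 4)*(z - 2)*(z^2 + 3*z) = (z - 4)*(z - 2)*(z + 3)*(z)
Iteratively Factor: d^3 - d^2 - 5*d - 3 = (d - 3)*(d^2 + 2*d + 1) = (d - 3)*(d + 1)*(d + 1)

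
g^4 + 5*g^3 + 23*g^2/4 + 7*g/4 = g*(g + 1/2)*(g + 1)*(g + 7/2)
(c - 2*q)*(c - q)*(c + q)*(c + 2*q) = c^4 - 5*c^2*q^2 + 4*q^4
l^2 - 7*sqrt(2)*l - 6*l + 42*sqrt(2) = (l - 6)*(l - 7*sqrt(2))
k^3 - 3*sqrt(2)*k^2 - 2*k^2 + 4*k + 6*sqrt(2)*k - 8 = (k - 2)*(k - 2*sqrt(2))*(k - sqrt(2))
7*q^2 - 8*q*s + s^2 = (-7*q + s)*(-q + s)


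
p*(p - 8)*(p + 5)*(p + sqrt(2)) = p^4 - 3*p^3 + sqrt(2)*p^3 - 40*p^2 - 3*sqrt(2)*p^2 - 40*sqrt(2)*p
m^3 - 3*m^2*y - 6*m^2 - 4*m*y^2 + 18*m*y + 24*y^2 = (m - 6)*(m - 4*y)*(m + y)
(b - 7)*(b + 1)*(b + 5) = b^3 - b^2 - 37*b - 35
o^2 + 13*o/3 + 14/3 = (o + 2)*(o + 7/3)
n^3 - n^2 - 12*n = n*(n - 4)*(n + 3)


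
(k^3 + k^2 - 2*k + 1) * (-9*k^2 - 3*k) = -9*k^5 - 12*k^4 + 15*k^3 - 3*k^2 - 3*k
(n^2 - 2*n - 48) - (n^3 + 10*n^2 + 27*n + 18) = -n^3 - 9*n^2 - 29*n - 66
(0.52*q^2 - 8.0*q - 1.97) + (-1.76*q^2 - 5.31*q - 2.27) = -1.24*q^2 - 13.31*q - 4.24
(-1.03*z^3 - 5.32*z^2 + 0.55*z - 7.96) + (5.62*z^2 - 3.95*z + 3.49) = -1.03*z^3 + 0.3*z^2 - 3.4*z - 4.47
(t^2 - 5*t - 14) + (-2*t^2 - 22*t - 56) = -t^2 - 27*t - 70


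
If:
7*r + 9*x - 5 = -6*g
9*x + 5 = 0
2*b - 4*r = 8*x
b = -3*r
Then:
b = -4/3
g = 31/27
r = 4/9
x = -5/9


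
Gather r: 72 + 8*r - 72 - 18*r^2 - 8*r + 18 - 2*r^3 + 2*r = -2*r^3 - 18*r^2 + 2*r + 18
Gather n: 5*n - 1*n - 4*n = 0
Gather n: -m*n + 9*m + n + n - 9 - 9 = 9*m + n*(2 - m) - 18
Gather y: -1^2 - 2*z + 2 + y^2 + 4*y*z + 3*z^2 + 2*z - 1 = y^2 + 4*y*z + 3*z^2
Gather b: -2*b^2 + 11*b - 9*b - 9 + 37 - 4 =-2*b^2 + 2*b + 24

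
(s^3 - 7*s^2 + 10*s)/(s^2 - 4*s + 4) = s*(s - 5)/(s - 2)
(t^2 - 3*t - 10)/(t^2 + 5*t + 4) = (t^2 - 3*t - 10)/(t^2 + 5*t + 4)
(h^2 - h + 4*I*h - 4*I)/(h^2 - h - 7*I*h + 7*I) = (h + 4*I)/(h - 7*I)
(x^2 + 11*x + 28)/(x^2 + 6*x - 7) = (x + 4)/(x - 1)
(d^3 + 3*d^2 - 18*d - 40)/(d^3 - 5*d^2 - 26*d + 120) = (d + 2)/(d - 6)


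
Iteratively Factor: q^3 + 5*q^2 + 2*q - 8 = (q - 1)*(q^2 + 6*q + 8) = (q - 1)*(q + 2)*(q + 4)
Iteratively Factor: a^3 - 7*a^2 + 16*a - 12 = (a - 2)*(a^2 - 5*a + 6) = (a - 2)^2*(a - 3)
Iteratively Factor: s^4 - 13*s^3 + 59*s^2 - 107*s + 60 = (s - 1)*(s^3 - 12*s^2 + 47*s - 60) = (s - 3)*(s - 1)*(s^2 - 9*s + 20) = (s - 5)*(s - 3)*(s - 1)*(s - 4)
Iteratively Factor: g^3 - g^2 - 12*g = (g - 4)*(g^2 + 3*g) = g*(g - 4)*(g + 3)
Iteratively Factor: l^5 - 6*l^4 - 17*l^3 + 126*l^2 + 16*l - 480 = (l - 4)*(l^4 - 2*l^3 - 25*l^2 + 26*l + 120) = (l - 5)*(l - 4)*(l^3 + 3*l^2 - 10*l - 24) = (l - 5)*(l - 4)*(l + 2)*(l^2 + l - 12) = (l - 5)*(l - 4)*(l - 3)*(l + 2)*(l + 4)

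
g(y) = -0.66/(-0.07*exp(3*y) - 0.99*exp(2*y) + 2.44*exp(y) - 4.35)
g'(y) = -0.66*(0.21*exp(3*y) + 1.98*exp(2*y) - 2.44*exp(y))/(-0.07*exp(3*y) - 0.99*exp(2*y) + 2.44*exp(y) - 4.35)^2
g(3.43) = 0.00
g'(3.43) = -0.00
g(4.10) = 0.00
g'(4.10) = -0.00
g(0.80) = 0.14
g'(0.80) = -0.21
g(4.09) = 0.00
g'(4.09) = -0.00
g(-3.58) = 0.15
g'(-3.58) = 0.00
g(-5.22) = 0.15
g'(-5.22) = 0.00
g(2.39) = 0.00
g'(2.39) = -0.01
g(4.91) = 0.00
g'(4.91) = -0.00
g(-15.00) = 0.15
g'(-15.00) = 0.00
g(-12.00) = 0.15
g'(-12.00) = 0.00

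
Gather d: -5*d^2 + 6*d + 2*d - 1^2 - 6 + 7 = -5*d^2 + 8*d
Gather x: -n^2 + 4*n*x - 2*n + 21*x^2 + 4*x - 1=-n^2 - 2*n + 21*x^2 + x*(4*n + 4) - 1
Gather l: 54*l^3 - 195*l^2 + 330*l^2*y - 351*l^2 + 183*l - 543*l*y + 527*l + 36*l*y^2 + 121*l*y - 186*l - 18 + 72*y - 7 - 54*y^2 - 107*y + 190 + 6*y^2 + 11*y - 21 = 54*l^3 + l^2*(330*y - 546) + l*(36*y^2 - 422*y + 524) - 48*y^2 - 24*y + 144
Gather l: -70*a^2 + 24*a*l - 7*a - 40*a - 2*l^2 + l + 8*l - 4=-70*a^2 - 47*a - 2*l^2 + l*(24*a + 9) - 4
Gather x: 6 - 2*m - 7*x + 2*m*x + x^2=-2*m + x^2 + x*(2*m - 7) + 6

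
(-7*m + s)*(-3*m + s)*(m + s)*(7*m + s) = 147*m^4 + 98*m^3*s - 52*m^2*s^2 - 2*m*s^3 + s^4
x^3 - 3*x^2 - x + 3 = (x - 3)*(x - 1)*(x + 1)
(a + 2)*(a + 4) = a^2 + 6*a + 8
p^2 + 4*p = p*(p + 4)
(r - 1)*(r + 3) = r^2 + 2*r - 3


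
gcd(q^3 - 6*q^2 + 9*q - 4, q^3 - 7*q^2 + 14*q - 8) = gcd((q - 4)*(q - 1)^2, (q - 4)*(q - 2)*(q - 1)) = q^2 - 5*q + 4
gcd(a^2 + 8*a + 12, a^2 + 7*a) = 1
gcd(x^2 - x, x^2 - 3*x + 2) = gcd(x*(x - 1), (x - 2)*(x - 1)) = x - 1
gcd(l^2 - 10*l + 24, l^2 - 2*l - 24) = l - 6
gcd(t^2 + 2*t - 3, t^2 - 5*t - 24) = t + 3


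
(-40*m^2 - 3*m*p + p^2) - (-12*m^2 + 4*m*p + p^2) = -28*m^2 - 7*m*p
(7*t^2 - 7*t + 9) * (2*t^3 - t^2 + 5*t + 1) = 14*t^5 - 21*t^4 + 60*t^3 - 37*t^2 + 38*t + 9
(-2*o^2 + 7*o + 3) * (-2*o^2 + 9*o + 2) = 4*o^4 - 32*o^3 + 53*o^2 + 41*o + 6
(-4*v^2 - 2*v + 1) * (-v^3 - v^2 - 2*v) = 4*v^5 + 6*v^4 + 9*v^3 + 3*v^2 - 2*v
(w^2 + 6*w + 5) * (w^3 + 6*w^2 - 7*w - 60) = w^5 + 12*w^4 + 34*w^3 - 72*w^2 - 395*w - 300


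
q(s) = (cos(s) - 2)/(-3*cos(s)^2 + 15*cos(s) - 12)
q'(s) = (-6*sin(s)*cos(s) + 15*sin(s))*(cos(s) - 2)/(-3*cos(s)^2 + 15*cos(s) - 12)^2 - sin(s)/(-3*cos(s)^2 + 15*cos(s) - 12)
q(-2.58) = 0.11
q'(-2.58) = 0.02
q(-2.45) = 0.11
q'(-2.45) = 0.03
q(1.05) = 0.28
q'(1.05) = -0.40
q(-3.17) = 0.10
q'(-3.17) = -0.00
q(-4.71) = 0.17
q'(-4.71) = -0.12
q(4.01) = 0.12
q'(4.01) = 0.04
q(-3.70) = 0.11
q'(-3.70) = -0.02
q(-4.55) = 0.15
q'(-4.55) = -0.09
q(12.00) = 0.78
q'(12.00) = 2.46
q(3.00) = 0.10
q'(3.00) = -0.00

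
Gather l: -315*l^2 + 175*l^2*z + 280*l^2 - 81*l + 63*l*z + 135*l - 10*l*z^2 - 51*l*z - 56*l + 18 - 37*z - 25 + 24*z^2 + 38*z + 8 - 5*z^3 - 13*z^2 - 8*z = l^2*(175*z - 35) + l*(-10*z^2 + 12*z - 2) - 5*z^3 + 11*z^2 - 7*z + 1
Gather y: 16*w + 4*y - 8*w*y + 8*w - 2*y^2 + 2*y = 24*w - 2*y^2 + y*(6 - 8*w)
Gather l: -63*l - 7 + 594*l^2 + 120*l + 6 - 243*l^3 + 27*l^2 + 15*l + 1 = -243*l^3 + 621*l^2 + 72*l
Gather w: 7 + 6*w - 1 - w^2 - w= -w^2 + 5*w + 6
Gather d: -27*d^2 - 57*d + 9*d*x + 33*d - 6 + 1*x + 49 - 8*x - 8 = -27*d^2 + d*(9*x - 24) - 7*x + 35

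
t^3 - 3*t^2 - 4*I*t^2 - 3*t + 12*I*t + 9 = (t - 3)*(t - 3*I)*(t - I)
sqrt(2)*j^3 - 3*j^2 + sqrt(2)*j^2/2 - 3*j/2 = j*(j - 3*sqrt(2)/2)*(sqrt(2)*j + sqrt(2)/2)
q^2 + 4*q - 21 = (q - 3)*(q + 7)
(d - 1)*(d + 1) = d^2 - 1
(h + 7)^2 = h^2 + 14*h + 49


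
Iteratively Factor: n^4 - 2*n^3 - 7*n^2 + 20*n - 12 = (n - 1)*(n^3 - n^2 - 8*n + 12) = (n - 2)*(n - 1)*(n^2 + n - 6) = (n - 2)*(n - 1)*(n + 3)*(n - 2)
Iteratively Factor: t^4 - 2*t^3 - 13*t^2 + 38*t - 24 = (t + 4)*(t^3 - 6*t^2 + 11*t - 6) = (t - 3)*(t + 4)*(t^2 - 3*t + 2) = (t - 3)*(t - 1)*(t + 4)*(t - 2)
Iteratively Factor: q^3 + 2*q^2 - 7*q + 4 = (q - 1)*(q^2 + 3*q - 4) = (q - 1)^2*(q + 4)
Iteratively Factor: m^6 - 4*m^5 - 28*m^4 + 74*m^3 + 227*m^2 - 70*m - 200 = (m - 5)*(m^5 + m^4 - 23*m^3 - 41*m^2 + 22*m + 40) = (m - 5)*(m + 2)*(m^4 - m^3 - 21*m^2 + m + 20) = (m - 5)*(m - 1)*(m + 2)*(m^3 - 21*m - 20) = (m - 5)^2*(m - 1)*(m + 2)*(m^2 + 5*m + 4) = (m - 5)^2*(m - 1)*(m + 2)*(m + 4)*(m + 1)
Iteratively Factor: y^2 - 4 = (y + 2)*(y - 2)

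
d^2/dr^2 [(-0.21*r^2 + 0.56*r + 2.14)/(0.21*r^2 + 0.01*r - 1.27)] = (0.050274*r^3 + 0.230202*r^2 + 0.923076*r + 0.47871)/(0.009261*r^6 + 0.001323*r^5 - 0.167958*r^4 - 0.016001*r^3 + 1.015746*r^2 + 0.048387*r - 2.048383)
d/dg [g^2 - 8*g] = 2*g - 8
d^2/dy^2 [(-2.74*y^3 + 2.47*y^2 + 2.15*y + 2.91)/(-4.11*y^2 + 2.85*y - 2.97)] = (5.6843418860808e-14*y^5 + 1.13686837721616e-13*y^4 - 152.882136*y^3 - 253.189152*y^2 + 506.999736*y - 56.202552)/(69.426531*y^6 - 144.427455*y^5 + 250.659036*y^4 - 231.883695*y^3 + 181.133172*y^2 - 75.418695*y + 26.198073)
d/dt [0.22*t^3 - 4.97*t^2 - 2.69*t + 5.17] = 0.66*t^2 - 9.94*t - 2.69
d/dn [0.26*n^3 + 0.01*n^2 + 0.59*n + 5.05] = 0.78*n^2 + 0.02*n + 0.59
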